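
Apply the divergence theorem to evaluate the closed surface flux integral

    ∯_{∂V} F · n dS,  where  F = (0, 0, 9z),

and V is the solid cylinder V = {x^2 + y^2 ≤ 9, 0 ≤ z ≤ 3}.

By the divergence theorem,

    ∯_{∂V} F · n dS = ∭_V (∇ · F) dV.

Compute the divergence:
    ∇ · F = ∂F_x/∂x + ∂F_y/∂y + ∂F_z/∂z = 0 + 0 + 9 = 9.

In cylindrical coordinates, x = r cos(θ), y = r sin(θ), z = z, dV = r dr dθ dz, with 0 ≤ r ≤ 3, 0 ≤ θ ≤ 2π, 0 ≤ z ≤ 3.

The integrand, after substitution and multiplying by the volume element, becomes (9) · r, so

    ∭_V (∇·F) dV = ∫_0^{2π} ∫_0^{3} ∫_0^{3} (9) · r dz dr dθ.

Inner (z from 0 to 3): 27r.
Middle (r from 0 to 3): 243/2.
Outer (θ from 0 to 2π): 243π.

Therefore ∯_{∂V} F · n dS = 243π.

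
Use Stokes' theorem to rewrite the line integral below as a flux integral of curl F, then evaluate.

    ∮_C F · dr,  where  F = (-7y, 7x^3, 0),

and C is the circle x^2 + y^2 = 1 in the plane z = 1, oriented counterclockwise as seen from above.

Let S be the flat disk x^2 + y^2 ≤ 1 in the plane z = 1, with upward unit normal n̂ = ẑ. By Stokes' theorem,

    ∮_C F · dr = ∬_S (∇ × F) · n̂ dS = ∬_D (curl F)_z dA,

where D is the disk x^2 + y^2 ≤ 1.

Compute the curl of F = (-7y, 7x^3, 0):
    (∇ × F)_x = ∂F_z/∂y - ∂F_y/∂z = 0,
    (∇ × F)_y = ∂F_x/∂z - ∂F_z/∂x = 0,
    (∇ × F)_z = ∂F_y/∂x - ∂F_x/∂y = 21x^2 + 7.

On z = 1, (curl F)_z = 21x^2 + 7.

Convert to polar (x = r cos θ, y = r sin θ, dA = r dr dθ); the integrand becomes 21r^2cos(θ)^2 + 7, so

    ∬_D (curl F)_z dA = ∫_0^{2π} ∫_0^{1} (21r^2cos(θ)^2 + 7) · r dr dθ.

Inner (r from 0 to 1): 21cos(θ)^2/4 + 7/2.
Outer (θ from 0 to 2π): 49π/4.

Therefore ∮_C F · dr = 49π/4.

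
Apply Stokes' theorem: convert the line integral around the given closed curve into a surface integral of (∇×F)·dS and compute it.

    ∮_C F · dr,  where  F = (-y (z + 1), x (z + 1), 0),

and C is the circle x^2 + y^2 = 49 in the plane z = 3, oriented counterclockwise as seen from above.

Let S be the flat disk x^2 + y^2 ≤ 49 in the plane z = 3, with upward unit normal n̂ = ẑ. By Stokes' theorem,

    ∮_C F · dr = ∬_S (∇ × F) · n̂ dS = ∬_D (curl F)_z dA,

where D is the disk x^2 + y^2 ≤ 49.

Compute the curl of F = (-y (z + 1), x (z + 1), 0):
    (∇ × F)_x = ∂F_z/∂y - ∂F_y/∂z = -x,
    (∇ × F)_y = ∂F_x/∂z - ∂F_z/∂x = -y,
    (∇ × F)_z = ∂F_y/∂x - ∂F_x/∂y = 2z + 2.

On z = 3, (curl F)_z = 8.

Convert to polar (x = r cos θ, y = r sin θ, dA = r dr dθ); the integrand becomes 8, so

    ∬_D (curl F)_z dA = ∫_0^{2π} ∫_0^{7} (8) · r dr dθ.

Inner (r from 0 to 7): 196.
Outer (θ from 0 to 2π): 392π.

Therefore ∮_C F · dr = 392π.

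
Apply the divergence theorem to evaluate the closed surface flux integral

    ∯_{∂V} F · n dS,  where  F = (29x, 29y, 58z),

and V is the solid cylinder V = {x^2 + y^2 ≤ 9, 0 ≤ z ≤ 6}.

By the divergence theorem,

    ∯_{∂V} F · n dS = ∭_V (∇ · F) dV.

Compute the divergence:
    ∇ · F = ∂F_x/∂x + ∂F_y/∂y + ∂F_z/∂z = 29 + 29 + 58 = 116.

In cylindrical coordinates, x = r cos(θ), y = r sin(θ), z = z, dV = r dr dθ dz, with 0 ≤ r ≤ 3, 0 ≤ θ ≤ 2π, 0 ≤ z ≤ 6.

The integrand, after substitution and multiplying by the volume element, becomes (116) · r, so

    ∭_V (∇·F) dV = ∫_0^{2π} ∫_0^{3} ∫_0^{6} (116) · r dz dr dθ.

Inner (z from 0 to 6): 696r.
Middle (r from 0 to 3): 3132.
Outer (θ from 0 to 2π): 6264π.

Therefore ∯_{∂V} F · n dS = 6264π.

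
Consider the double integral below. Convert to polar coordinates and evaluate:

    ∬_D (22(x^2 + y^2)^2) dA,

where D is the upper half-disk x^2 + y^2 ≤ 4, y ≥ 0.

The region D is 0 ≤ r ≤ 2, 0 ≤ θ ≤ π in polar coordinates, where x = r cos(θ), y = r sin(θ), and dA = r dr dθ.

Under the substitution, the integrand becomes 22r^4, so

    ∬_D (22(x^2 + y^2)^2) dA = ∫_{0}^{π} ∫_{0}^{2} (22r^4) · r dr dθ.

Inner integral (in r): ∫_{0}^{2} (22r^4) · r dr = 704/3.

Outer integral (in θ): ∫_{0}^{π} (704/3) dθ = 704π/3.

Therefore ∬_D (22(x^2 + y^2)^2) dA = 704π/3.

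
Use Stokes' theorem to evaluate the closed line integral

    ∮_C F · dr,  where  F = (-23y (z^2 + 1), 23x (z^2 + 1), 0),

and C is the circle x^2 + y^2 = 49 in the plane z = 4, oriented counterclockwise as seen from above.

Let S be the flat disk x^2 + y^2 ≤ 49 in the plane z = 4, with upward unit normal n̂ = ẑ. By Stokes' theorem,

    ∮_C F · dr = ∬_S (∇ × F) · n̂ dS = ∬_D (curl F)_z dA,

where D is the disk x^2 + y^2 ≤ 49.

Compute the curl of F = (-23y (z^2 + 1), 23x (z^2 + 1), 0):
    (∇ × F)_x = ∂F_z/∂y - ∂F_y/∂z = -46x z,
    (∇ × F)_y = ∂F_x/∂z - ∂F_z/∂x = -46y z,
    (∇ × F)_z = ∂F_y/∂x - ∂F_x/∂y = 46z^2 + 46.

On z = 4, (curl F)_z = 782.

Convert to polar (x = r cos θ, y = r sin θ, dA = r dr dθ); the integrand becomes 782, so

    ∬_D (curl F)_z dA = ∫_0^{2π} ∫_0^{7} (782) · r dr dθ.

Inner (r from 0 to 7): 19159.
Outer (θ from 0 to 2π): 38318π.

Therefore ∮_C F · dr = 38318π.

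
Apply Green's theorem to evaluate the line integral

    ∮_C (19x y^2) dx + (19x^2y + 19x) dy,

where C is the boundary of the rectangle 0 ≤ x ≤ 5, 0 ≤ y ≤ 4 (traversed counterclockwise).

Green's theorem converts the closed line integral into a double integral over the enclosed region D:

    ∮_C P dx + Q dy = ∬_D (∂Q/∂x - ∂P/∂y) dA.

Here P = 19x y^2, Q = 19x^2y + 19x, so

    ∂Q/∂x = 38x y + 19,    ∂P/∂y = 38x y,
    ∂Q/∂x - ∂P/∂y = 19.

D is the region 0 ≤ x ≤ 5, 0 ≤ y ≤ 4. Evaluating the double integral:

    ∬_D (19) dA = ∫_0^{5} ∫_0^{4} (19) dy dx.

Inner (y from 0 to 4): 76.
Outer (x from 0 to 5): 380.

Therefore ∮_C P dx + Q dy = 380.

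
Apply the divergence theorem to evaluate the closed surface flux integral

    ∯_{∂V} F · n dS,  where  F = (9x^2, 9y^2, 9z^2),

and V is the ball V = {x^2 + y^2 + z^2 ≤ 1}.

By the divergence theorem,

    ∯_{∂V} F · n dS = ∭_V (∇ · F) dV.

Compute the divergence:
    ∇ · F = ∂F_x/∂x + ∂F_y/∂y + ∂F_z/∂z = 18x + 18y + 18z.

In spherical coordinates, x = ρ sin(φ) cos(θ), y = ρ sin(φ) sin(θ), z = ρ cos(φ), dV = ρ^2 sin(φ) dρ dφ dθ, with 0 ≤ ρ ≤ 1, 0 ≤ φ ≤ π, 0 ≤ θ ≤ 2π.

The integrand, after substitution and multiplying by the volume element, becomes (18ρ (sqrt(2)sin(φ)sin(θ + π/4) + cos(φ))) · ρ^2 sin(φ), so

    ∭_V (∇·F) dV = ∫_0^{2π} ∫_0^{π} ∫_0^{1} (18ρ (sqrt(2)sin(φ)sin(θ + π/4) + cos(φ))) · ρ^2 sin(φ) dρ dφ dθ.

Inner (ρ from 0 to 1): 9(sqrt(2)sin(φ)sin(θ + π/4) + cos(φ))sin(φ)/2.
Middle (φ from 0 to π): 9sqrt(2)π sin(θ + π/4)/4.
Outer (θ from 0 to 2π): 0.

Therefore ∯_{∂V} F · n dS = 0.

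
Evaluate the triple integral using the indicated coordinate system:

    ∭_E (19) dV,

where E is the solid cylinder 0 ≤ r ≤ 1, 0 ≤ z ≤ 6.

In cylindrical coordinates, x = r cos(θ), y = r sin(θ), z = z, and dV = r dr dθ dz.

The integrand becomes 19, so

    ∭_E (19) dV = ∫_{0}^{2π} ∫_{0}^{1} ∫_{0}^{6} (19) · r dz dr dθ.

Inner (z): 114r.
Middle (r from 0 to 1): 57.
Outer (θ): 114π.

Therefore the triple integral equals 114π.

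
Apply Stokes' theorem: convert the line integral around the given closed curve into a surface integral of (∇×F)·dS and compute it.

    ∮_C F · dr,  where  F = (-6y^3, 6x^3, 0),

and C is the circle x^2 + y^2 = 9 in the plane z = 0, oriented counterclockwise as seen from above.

Let S be the flat disk x^2 + y^2 ≤ 9 in the plane z = 0, with upward unit normal n̂ = ẑ. By Stokes' theorem,

    ∮_C F · dr = ∬_S (∇ × F) · n̂ dS = ∬_D (curl F)_z dA,

where D is the disk x^2 + y^2 ≤ 9.

Compute the curl of F = (-6y^3, 6x^3, 0):
    (∇ × F)_x = ∂F_z/∂y - ∂F_y/∂z = 0,
    (∇ × F)_y = ∂F_x/∂z - ∂F_z/∂x = 0,
    (∇ × F)_z = ∂F_y/∂x - ∂F_x/∂y = 18x^2 + 18y^2.

On z = 0, (curl F)_z = 18x^2 + 18y^2.

Convert to polar (x = r cos θ, y = r sin θ, dA = r dr dθ); the integrand becomes 18r^2, so

    ∬_D (curl F)_z dA = ∫_0^{2π} ∫_0^{3} (18r^2) · r dr dθ.

Inner (r from 0 to 3): 729/2.
Outer (θ from 0 to 2π): 729π.

Therefore ∮_C F · dr = 729π.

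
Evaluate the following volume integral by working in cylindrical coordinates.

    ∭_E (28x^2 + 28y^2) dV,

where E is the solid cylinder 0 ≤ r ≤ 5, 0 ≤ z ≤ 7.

In cylindrical coordinates, x = r cos(θ), y = r sin(θ), z = z, and dV = r dr dθ dz.

The integrand becomes 28r^2, so

    ∭_E (28x^2 + 28y^2) dV = ∫_{0}^{2π} ∫_{0}^{5} ∫_{0}^{7} (28r^2) · r dz dr dθ.

Inner (z): 196r^3.
Middle (r from 0 to 5): 30625.
Outer (θ): 61250π.

Therefore the triple integral equals 61250π.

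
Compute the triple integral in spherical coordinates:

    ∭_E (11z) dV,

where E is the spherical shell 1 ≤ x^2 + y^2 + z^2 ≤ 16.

In spherical coordinates, x = ρ sin(φ) cos(θ), y = ρ sin(φ) sin(θ), z = ρ cos(φ), and dV = ρ^2 sin(φ) dρ dφ dθ.

The integrand becomes 11ρ cos(φ), so

    ∭_E (11z) dV = ∫_{0}^{2π} ∫_{0}^{π} ∫_{1}^{4} (11ρ cos(φ)) · ρ^2 sin(φ) dρ dφ dθ.

Inner (ρ): 2805sin(2φ)/8.
Middle (φ): 0.
Outer (θ): 0.

Therefore the triple integral equals 0.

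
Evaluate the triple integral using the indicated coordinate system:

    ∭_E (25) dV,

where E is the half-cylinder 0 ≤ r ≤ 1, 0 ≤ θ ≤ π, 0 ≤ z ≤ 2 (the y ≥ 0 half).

In cylindrical coordinates, x = r cos(θ), y = r sin(θ), z = z, and dV = r dr dθ dz.

The integrand becomes 25, so

    ∭_E (25) dV = ∫_{0}^{π} ∫_{0}^{1} ∫_{0}^{2} (25) · r dz dr dθ.

Inner (z): 50r.
Middle (r from 0 to 1): 25.
Outer (θ): 25π.

Therefore the triple integral equals 25π.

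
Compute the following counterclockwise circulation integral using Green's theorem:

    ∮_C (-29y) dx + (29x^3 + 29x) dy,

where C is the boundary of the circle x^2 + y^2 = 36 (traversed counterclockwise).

Green's theorem converts the closed line integral into a double integral over the enclosed region D:

    ∮_C P dx + Q dy = ∬_D (∂Q/∂x - ∂P/∂y) dA.

Here P = -29y, Q = 29x^3 + 29x, so

    ∂Q/∂x = 87x^2 + 29,    ∂P/∂y = -29,
    ∂Q/∂x - ∂P/∂y = 87x^2 + 58.

D is the region x^2 + y^2 ≤ 36. Evaluating the double integral:

In polar coordinates (x = r cos θ, y = r sin θ, dA = r dr dθ) the integrand becomes 87r^2cos(θ)^2 + 58, so

    ∬_D (87x^2 + 58) dA = ∫_0^{2π} ∫_0^{6} (87r^2cos(θ)^2 + 58) · r dr dθ.

Inner (r from 0 to 6): 28188cos(θ)^2 + 1044.
Outer (θ from 0 to 2π): 30276π.

Therefore ∮_C P dx + Q dy = 30276π.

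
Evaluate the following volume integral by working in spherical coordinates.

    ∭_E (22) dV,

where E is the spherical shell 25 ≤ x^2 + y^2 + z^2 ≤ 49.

In spherical coordinates, x = ρ sin(φ) cos(θ), y = ρ sin(φ) sin(θ), z = ρ cos(φ), and dV = ρ^2 sin(φ) dρ dφ dθ.

The integrand becomes 22, so

    ∭_E (22) dV = ∫_{0}^{2π} ∫_{0}^{π} ∫_{5}^{7} (22) · ρ^2 sin(φ) dρ dφ dθ.

Inner (ρ): 4796sin(φ)/3.
Middle (φ): 9592/3.
Outer (θ): 19184π/3.

Therefore the triple integral equals 19184π/3.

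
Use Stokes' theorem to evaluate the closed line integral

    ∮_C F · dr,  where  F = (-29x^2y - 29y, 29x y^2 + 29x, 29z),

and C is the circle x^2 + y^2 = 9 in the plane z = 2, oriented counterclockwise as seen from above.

Let S be the flat disk x^2 + y^2 ≤ 9 in the plane z = 2, with upward unit normal n̂ = ẑ. By Stokes' theorem,

    ∮_C F · dr = ∬_S (∇ × F) · n̂ dS = ∬_D (curl F)_z dA,

where D is the disk x^2 + y^2 ≤ 9.

Compute the curl of F = (-29x^2y - 29y, 29x y^2 + 29x, 29z):
    (∇ × F)_x = ∂F_z/∂y - ∂F_y/∂z = 0,
    (∇ × F)_y = ∂F_x/∂z - ∂F_z/∂x = 0,
    (∇ × F)_z = ∂F_y/∂x - ∂F_x/∂y = 29x^2 + 29y^2 + 58.

On z = 2, (curl F)_z = 29x^2 + 29y^2 + 58.

Convert to polar (x = r cos θ, y = r sin θ, dA = r dr dθ); the integrand becomes 29r^2 + 58, so

    ∬_D (curl F)_z dA = ∫_0^{2π} ∫_0^{3} (29r^2 + 58) · r dr dθ.

Inner (r from 0 to 3): 3393/4.
Outer (θ from 0 to 2π): 3393π/2.

Therefore ∮_C F · dr = 3393π/2.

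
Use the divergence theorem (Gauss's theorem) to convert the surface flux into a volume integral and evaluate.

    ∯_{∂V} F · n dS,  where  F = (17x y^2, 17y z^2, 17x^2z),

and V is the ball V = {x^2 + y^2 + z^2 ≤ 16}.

By the divergence theorem,

    ∯_{∂V} F · n dS = ∭_V (∇ · F) dV.

Compute the divergence:
    ∇ · F = ∂F_x/∂x + ∂F_y/∂y + ∂F_z/∂z = 17y^2 + 17z^2 + 17x^2 = 17x^2 + 17y^2 + 17z^2.

In spherical coordinates, x = ρ sin(φ) cos(θ), y = ρ sin(φ) sin(θ), z = ρ cos(φ), dV = ρ^2 sin(φ) dρ dφ dθ, with 0 ≤ ρ ≤ 4, 0 ≤ φ ≤ π, 0 ≤ θ ≤ 2π.

The integrand, after substitution and multiplying by the volume element, becomes (17ρ^2) · ρ^2 sin(φ), so

    ∭_V (∇·F) dV = ∫_0^{2π} ∫_0^{π} ∫_0^{4} (17ρ^2) · ρ^2 sin(φ) dρ dφ dθ.

Inner (ρ from 0 to 4): 17408sin(φ)/5.
Middle (φ from 0 to π): 34816/5.
Outer (θ from 0 to 2π): 69632π/5.

Therefore ∯_{∂V} F · n dS = 69632π/5.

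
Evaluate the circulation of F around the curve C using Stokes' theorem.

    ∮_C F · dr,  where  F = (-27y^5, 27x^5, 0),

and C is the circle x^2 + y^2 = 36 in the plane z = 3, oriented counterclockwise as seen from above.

Let S be the flat disk x^2 + y^2 ≤ 36 in the plane z = 3, with upward unit normal n̂ = ẑ. By Stokes' theorem,

    ∮_C F · dr = ∬_S (∇ × F) · n̂ dS = ∬_D (curl F)_z dA,

where D is the disk x^2 + y^2 ≤ 36.

Compute the curl of F = (-27y^5, 27x^5, 0):
    (∇ × F)_x = ∂F_z/∂y - ∂F_y/∂z = 0,
    (∇ × F)_y = ∂F_x/∂z - ∂F_z/∂x = 0,
    (∇ × F)_z = ∂F_y/∂x - ∂F_x/∂y = 135x^4 + 135y^4.

On z = 3, (curl F)_z = 135x^4 + 135y^4.

Convert to polar (x = r cos θ, y = r sin θ, dA = r dr dθ); the integrand becomes 135r^4(sin(θ)^4 + cos(θ)^4), so

    ∬_D (curl F)_z dA = ∫_0^{2π} ∫_0^{6} (135r^4(sin(θ)^4 + cos(θ)^4)) · r dr dθ.

Inner (r from 0 to 6): 1049760sin(θ)^4 + 1049760cos(θ)^4.
Outer (θ from 0 to 2π): 1574640π.

Therefore ∮_C F · dr = 1574640π.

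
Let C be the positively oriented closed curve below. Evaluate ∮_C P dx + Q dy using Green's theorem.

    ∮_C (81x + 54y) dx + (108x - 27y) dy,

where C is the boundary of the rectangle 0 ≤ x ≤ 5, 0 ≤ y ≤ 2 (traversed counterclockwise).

Green's theorem converts the closed line integral into a double integral over the enclosed region D:

    ∮_C P dx + Q dy = ∬_D (∂Q/∂x - ∂P/∂y) dA.

Here P = 81x + 54y, Q = 108x - 27y, so

    ∂Q/∂x = 108,    ∂P/∂y = 54,
    ∂Q/∂x - ∂P/∂y = 54.

D is the region 0 ≤ x ≤ 5, 0 ≤ y ≤ 2. Evaluating the double integral:

    ∬_D (54) dA = ∫_0^{5} ∫_0^{2} (54) dy dx.

Inner (y from 0 to 2): 108.
Outer (x from 0 to 5): 540.

Therefore ∮_C P dx + Q dy = 540.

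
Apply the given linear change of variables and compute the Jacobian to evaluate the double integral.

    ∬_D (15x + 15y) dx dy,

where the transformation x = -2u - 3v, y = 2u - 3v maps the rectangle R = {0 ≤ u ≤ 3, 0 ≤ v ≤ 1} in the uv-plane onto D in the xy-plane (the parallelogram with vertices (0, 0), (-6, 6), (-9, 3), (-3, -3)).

Compute the Jacobian determinant of (x, y) with respect to (u, v):

    ∂(x,y)/∂(u,v) = | -2  -3 | = (-2)(-3) - (-3)(2) = 12.
                   | 2  -3 |

Its absolute value is |J| = 12 (the area scaling factor).

Substituting x = -2u - 3v, y = 2u - 3v into the integrand,

    15x + 15y → -90v,

so the integral becomes

    ∬_R (-90v) · |J| du dv = ∫_0^3 ∫_0^1 (-1080v) dv du.

Inner (v): -540.
Outer (u): -1620.

Therefore ∬_D (15x + 15y) dx dy = -1620.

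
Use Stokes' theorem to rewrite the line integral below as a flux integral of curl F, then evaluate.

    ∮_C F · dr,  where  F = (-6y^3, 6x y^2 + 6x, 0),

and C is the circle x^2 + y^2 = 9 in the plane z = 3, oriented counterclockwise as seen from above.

Let S be the flat disk x^2 + y^2 ≤ 9 in the plane z = 3, with upward unit normal n̂ = ẑ. By Stokes' theorem,

    ∮_C F · dr = ∬_S (∇ × F) · n̂ dS = ∬_D (curl F)_z dA,

where D is the disk x^2 + y^2 ≤ 9.

Compute the curl of F = (-6y^3, 6x y^2 + 6x, 0):
    (∇ × F)_x = ∂F_z/∂y - ∂F_y/∂z = 0,
    (∇ × F)_y = ∂F_x/∂z - ∂F_z/∂x = 0,
    (∇ × F)_z = ∂F_y/∂x - ∂F_x/∂y = 24y^2 + 6.

On z = 3, (curl F)_z = 24y^2 + 6.

Convert to polar (x = r cos θ, y = r sin θ, dA = r dr dθ); the integrand becomes 24r^2sin(θ)^2 + 6, so

    ∬_D (curl F)_z dA = ∫_0^{2π} ∫_0^{3} (24r^2sin(θ)^2 + 6) · r dr dθ.

Inner (r from 0 to 3): 486sin(θ)^2 + 27.
Outer (θ from 0 to 2π): 540π.

Therefore ∮_C F · dr = 540π.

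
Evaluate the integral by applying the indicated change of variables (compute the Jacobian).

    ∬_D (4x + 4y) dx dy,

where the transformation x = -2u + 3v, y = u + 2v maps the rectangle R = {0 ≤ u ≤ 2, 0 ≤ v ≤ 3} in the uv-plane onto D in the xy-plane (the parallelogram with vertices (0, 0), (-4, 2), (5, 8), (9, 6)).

Compute the Jacobian determinant of (x, y) with respect to (u, v):

    ∂(x,y)/∂(u,v) = | -2  3 | = (-2)(2) - (3)(1) = -7.
                   | 1  2 |

Its absolute value is |J| = 7 (the area scaling factor).

Substituting x = -2u + 3v, y = u + 2v into the integrand,

    4x + 4y → -4u + 20v,

so the integral becomes

    ∬_R (-4u + 20v) · |J| du dv = ∫_0^2 ∫_0^3 (-28u + 140v) dv du.

Inner (v): 630 - 84u.
Outer (u): 1092.

Therefore ∬_D (4x + 4y) dx dy = 1092.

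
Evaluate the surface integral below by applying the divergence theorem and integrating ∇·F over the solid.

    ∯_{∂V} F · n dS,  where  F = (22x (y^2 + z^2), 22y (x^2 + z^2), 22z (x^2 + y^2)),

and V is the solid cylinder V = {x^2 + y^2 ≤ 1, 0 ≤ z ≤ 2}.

By the divergence theorem,

    ∯_{∂V} F · n dS = ∭_V (∇ · F) dV.

Compute the divergence:
    ∇ · F = ∂F_x/∂x + ∂F_y/∂y + ∂F_z/∂z = 22y^2 + 22z^2 + 22x^2 + 22z^2 + 22x^2 + 22y^2 = 44x^2 + 44y^2 + 44z^2.

In cylindrical coordinates, x = r cos(θ), y = r sin(θ), z = z, dV = r dr dθ dz, with 0 ≤ r ≤ 1, 0 ≤ θ ≤ 2π, 0 ≤ z ≤ 2.

The integrand, after substitution and multiplying by the volume element, becomes (44r^2 + 44z^2) · r, so

    ∭_V (∇·F) dV = ∫_0^{2π} ∫_0^{1} ∫_0^{2} (44r^2 + 44z^2) · r dz dr dθ.

Inner (z from 0 to 2): 88r (r^2 + 4/3).
Middle (r from 0 to 1): 242/3.
Outer (θ from 0 to 2π): 484π/3.

Therefore ∯_{∂V} F · n dS = 484π/3.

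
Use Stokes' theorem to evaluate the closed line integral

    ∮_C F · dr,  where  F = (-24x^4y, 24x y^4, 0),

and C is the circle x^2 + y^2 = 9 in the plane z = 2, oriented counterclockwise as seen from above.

Let S be the flat disk x^2 + y^2 ≤ 9 in the plane z = 2, with upward unit normal n̂ = ẑ. By Stokes' theorem,

    ∮_C F · dr = ∬_S (∇ × F) · n̂ dS = ∬_D (curl F)_z dA,

where D is the disk x^2 + y^2 ≤ 9.

Compute the curl of F = (-24x^4y, 24x y^4, 0):
    (∇ × F)_x = ∂F_z/∂y - ∂F_y/∂z = 0,
    (∇ × F)_y = ∂F_x/∂z - ∂F_z/∂x = 0,
    (∇ × F)_z = ∂F_y/∂x - ∂F_x/∂y = 24x^4 + 24y^4.

On z = 2, (curl F)_z = 24x^4 + 24y^4.

Convert to polar (x = r cos θ, y = r sin θ, dA = r dr dθ); the integrand becomes 24r^4(sin(θ)^4 + cos(θ)^4), so

    ∬_D (curl F)_z dA = ∫_0^{2π} ∫_0^{3} (24r^4(sin(θ)^4 + cos(θ)^4)) · r dr dθ.

Inner (r from 0 to 3): 2916sin(θ)^4 + 2916cos(θ)^4.
Outer (θ from 0 to 2π): 4374π.

Therefore ∮_C F · dr = 4374π.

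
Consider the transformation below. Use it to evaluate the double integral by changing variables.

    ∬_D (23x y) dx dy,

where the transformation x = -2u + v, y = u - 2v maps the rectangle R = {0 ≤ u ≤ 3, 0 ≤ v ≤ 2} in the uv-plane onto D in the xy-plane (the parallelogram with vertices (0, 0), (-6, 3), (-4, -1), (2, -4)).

Compute the Jacobian determinant of (x, y) with respect to (u, v):

    ∂(x,y)/∂(u,v) = | -2  1 | = (-2)(-2) - (1)(1) = 3.
                   | 1  -2 |

Its absolute value is |J| = 3 (the area scaling factor).

Substituting x = -2u + v, y = u - 2v into the integrand,

    23x y → -46u^2 + 115u v - 46v^2,

so the integral becomes

    ∬_R (-46u^2 + 115u v - 46v^2) · |J| du dv = ∫_0^3 ∫_0^2 (-138u^2 + 345u v - 138v^2) dv du.

Inner (v): -276u^2 + 690u - 368.
Outer (u): -483.

Therefore ∬_D (23x y) dx dy = -483.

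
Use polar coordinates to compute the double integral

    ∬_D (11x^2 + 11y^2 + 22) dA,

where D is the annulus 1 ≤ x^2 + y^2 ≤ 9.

The region D is 1 ≤ r ≤ 3, 0 ≤ θ ≤ 2π in polar coordinates, where x = r cos(θ), y = r sin(θ), and dA = r dr dθ.

Under the substitution, the integrand becomes 11r^2 + 22, so

    ∬_D (11x^2 + 11y^2 + 22) dA = ∫_{0}^{2π} ∫_{1}^{3} (11r^2 + 22) · r dr dθ.

Inner integral (in r): ∫_{1}^{3} (11r^2 + 22) · r dr = 308.

Outer integral (in θ): ∫_{0}^{2π} (308) dθ = 616π.

Therefore ∬_D (11x^2 + 11y^2 + 22) dA = 616π.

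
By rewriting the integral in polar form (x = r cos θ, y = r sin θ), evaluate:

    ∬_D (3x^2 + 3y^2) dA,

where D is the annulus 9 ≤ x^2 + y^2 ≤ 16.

The region D is 3 ≤ r ≤ 4, 0 ≤ θ ≤ 2π in polar coordinates, where x = r cos(θ), y = r sin(θ), and dA = r dr dθ.

Under the substitution, the integrand becomes 3r^2, so

    ∬_D (3x^2 + 3y^2) dA = ∫_{0}^{2π} ∫_{3}^{4} (3r^2) · r dr dθ.

Inner integral (in r): ∫_{3}^{4} (3r^2) · r dr = 525/4.

Outer integral (in θ): ∫_{0}^{2π} (525/4) dθ = 525π/2.

Therefore ∬_D (3x^2 + 3y^2) dA = 525π/2.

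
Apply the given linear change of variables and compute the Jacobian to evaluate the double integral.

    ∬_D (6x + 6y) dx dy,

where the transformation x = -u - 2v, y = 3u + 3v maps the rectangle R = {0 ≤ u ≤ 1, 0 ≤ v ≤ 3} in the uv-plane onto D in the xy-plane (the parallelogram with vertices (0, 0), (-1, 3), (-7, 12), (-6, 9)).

Compute the Jacobian determinant of (x, y) with respect to (u, v):

    ∂(x,y)/∂(u,v) = | -1  -2 | = (-1)(3) - (-2)(3) = 3.
                   | 3  3 |

Its absolute value is |J| = 3 (the area scaling factor).

Substituting x = -u - 2v, y = 3u + 3v into the integrand,

    6x + 6y → 12u + 6v,

so the integral becomes

    ∬_R (12u + 6v) · |J| du dv = ∫_0^1 ∫_0^3 (36u + 18v) dv du.

Inner (v): 108u + 81.
Outer (u): 135.

Therefore ∬_D (6x + 6y) dx dy = 135.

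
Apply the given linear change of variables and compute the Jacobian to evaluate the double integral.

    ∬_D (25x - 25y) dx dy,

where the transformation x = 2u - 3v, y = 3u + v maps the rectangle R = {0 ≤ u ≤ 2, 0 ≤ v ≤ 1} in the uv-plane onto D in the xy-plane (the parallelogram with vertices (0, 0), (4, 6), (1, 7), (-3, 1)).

Compute the Jacobian determinant of (x, y) with respect to (u, v):

    ∂(x,y)/∂(u,v) = | 2  -3 | = (2)(1) - (-3)(3) = 11.
                   | 3  1 |

Its absolute value is |J| = 11 (the area scaling factor).

Substituting x = 2u - 3v, y = 3u + v into the integrand,

    25x - 25y → -25u - 100v,

so the integral becomes

    ∬_R (-25u - 100v) · |J| du dv = ∫_0^2 ∫_0^1 (-275u - 1100v) dv du.

Inner (v): -275u - 550.
Outer (u): -1650.

Therefore ∬_D (25x - 25y) dx dy = -1650.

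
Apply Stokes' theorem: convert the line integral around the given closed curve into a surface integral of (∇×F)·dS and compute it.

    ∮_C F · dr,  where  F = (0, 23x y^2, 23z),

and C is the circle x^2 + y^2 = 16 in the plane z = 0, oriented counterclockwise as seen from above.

Let S be the flat disk x^2 + y^2 ≤ 16 in the plane z = 0, with upward unit normal n̂ = ẑ. By Stokes' theorem,

    ∮_C F · dr = ∬_S (∇ × F) · n̂ dS = ∬_D (curl F)_z dA,

where D is the disk x^2 + y^2 ≤ 16.

Compute the curl of F = (0, 23x y^2, 23z):
    (∇ × F)_x = ∂F_z/∂y - ∂F_y/∂z = 0,
    (∇ × F)_y = ∂F_x/∂z - ∂F_z/∂x = 0,
    (∇ × F)_z = ∂F_y/∂x - ∂F_x/∂y = 23y^2.

On z = 0, (curl F)_z = 23y^2.

Convert to polar (x = r cos θ, y = r sin θ, dA = r dr dθ); the integrand becomes 23r^2sin(θ)^2, so

    ∬_D (curl F)_z dA = ∫_0^{2π} ∫_0^{4} (23r^2sin(θ)^2) · r dr dθ.

Inner (r from 0 to 4): 1472sin(θ)^2.
Outer (θ from 0 to 2π): 1472π.

Therefore ∮_C F · dr = 1472π.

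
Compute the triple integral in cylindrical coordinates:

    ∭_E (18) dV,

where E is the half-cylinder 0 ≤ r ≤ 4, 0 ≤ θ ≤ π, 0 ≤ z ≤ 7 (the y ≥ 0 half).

In cylindrical coordinates, x = r cos(θ), y = r sin(θ), z = z, and dV = r dr dθ dz.

The integrand becomes 18, so

    ∭_E (18) dV = ∫_{0}^{π} ∫_{0}^{4} ∫_{0}^{7} (18) · r dz dr dθ.

Inner (z): 126r.
Middle (r from 0 to 4): 1008.
Outer (θ): 1008π.

Therefore the triple integral equals 1008π.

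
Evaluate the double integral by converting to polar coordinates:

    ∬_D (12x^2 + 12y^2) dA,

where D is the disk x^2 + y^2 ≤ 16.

The region D is 0 ≤ r ≤ 4, 0 ≤ θ ≤ 2π in polar coordinates, where x = r cos(θ), y = r sin(θ), and dA = r dr dθ.

Under the substitution, the integrand becomes 12r^2, so

    ∬_D (12x^2 + 12y^2) dA = ∫_{0}^{2π} ∫_{0}^{4} (12r^2) · r dr dθ.

Inner integral (in r): ∫_{0}^{4} (12r^2) · r dr = 768.

Outer integral (in θ): ∫_{0}^{2π} (768) dθ = 1536π.

Therefore ∬_D (12x^2 + 12y^2) dA = 1536π.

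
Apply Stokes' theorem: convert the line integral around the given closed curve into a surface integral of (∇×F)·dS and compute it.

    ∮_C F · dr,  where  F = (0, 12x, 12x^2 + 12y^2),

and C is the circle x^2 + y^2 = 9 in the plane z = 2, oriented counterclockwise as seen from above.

Let S be the flat disk x^2 + y^2 ≤ 9 in the plane z = 2, with upward unit normal n̂ = ẑ. By Stokes' theorem,

    ∮_C F · dr = ∬_S (∇ × F) · n̂ dS = ∬_D (curl F)_z dA,

where D is the disk x^2 + y^2 ≤ 9.

Compute the curl of F = (0, 12x, 12x^2 + 12y^2):
    (∇ × F)_x = ∂F_z/∂y - ∂F_y/∂z = 24y,
    (∇ × F)_y = ∂F_x/∂z - ∂F_z/∂x = -24x,
    (∇ × F)_z = ∂F_y/∂x - ∂F_x/∂y = 12.

On z = 2, (curl F)_z = 12.

Convert to polar (x = r cos θ, y = r sin θ, dA = r dr dθ); the integrand becomes 12, so

    ∬_D (curl F)_z dA = ∫_0^{2π} ∫_0^{3} (12) · r dr dθ.

Inner (r from 0 to 3): 54.
Outer (θ from 0 to 2π): 108π.

Therefore ∮_C F · dr = 108π.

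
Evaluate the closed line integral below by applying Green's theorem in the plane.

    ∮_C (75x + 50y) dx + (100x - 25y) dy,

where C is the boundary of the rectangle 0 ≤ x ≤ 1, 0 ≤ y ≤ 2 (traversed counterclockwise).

Green's theorem converts the closed line integral into a double integral over the enclosed region D:

    ∮_C P dx + Q dy = ∬_D (∂Q/∂x - ∂P/∂y) dA.

Here P = 75x + 50y, Q = 100x - 25y, so

    ∂Q/∂x = 100,    ∂P/∂y = 50,
    ∂Q/∂x - ∂P/∂y = 50.

D is the region 0 ≤ x ≤ 1, 0 ≤ y ≤ 2. Evaluating the double integral:

    ∬_D (50) dA = ∫_0^{1} ∫_0^{2} (50) dy dx.

Inner (y from 0 to 2): 100.
Outer (x from 0 to 1): 100.

Therefore ∮_C P dx + Q dy = 100.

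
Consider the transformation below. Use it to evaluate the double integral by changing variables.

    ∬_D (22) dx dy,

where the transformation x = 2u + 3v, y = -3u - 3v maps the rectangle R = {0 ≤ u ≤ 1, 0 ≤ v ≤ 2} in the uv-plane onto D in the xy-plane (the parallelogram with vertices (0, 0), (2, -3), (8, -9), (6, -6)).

Compute the Jacobian determinant of (x, y) with respect to (u, v):

    ∂(x,y)/∂(u,v) = | 2  3 | = (2)(-3) - (3)(-3) = 3.
                   | -3  -3 |

Its absolute value is |J| = 3 (the area scaling factor).

Substituting x = 2u + 3v, y = -3u - 3v into the integrand,

    22 → 22,

so the integral becomes

    ∬_R (22) · |J| du dv = ∫_0^1 ∫_0^2 (66) dv du.

Inner (v): 132.
Outer (u): 132.

Therefore ∬_D (22) dx dy = 132.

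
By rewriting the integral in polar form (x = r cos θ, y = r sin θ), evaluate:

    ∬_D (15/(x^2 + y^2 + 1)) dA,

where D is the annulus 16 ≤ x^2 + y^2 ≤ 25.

The region D is 4 ≤ r ≤ 5, 0 ≤ θ ≤ 2π in polar coordinates, where x = r cos(θ), y = r sin(θ), and dA = r dr dθ.

Under the substitution, the integrand becomes 15/(r^2 + 1), so

    ∬_D (15/(x^2 + y^2 + 1)) dA = ∫_{0}^{2π} ∫_{4}^{5} (15/(r^2 + 1)) · r dr dθ.

Inner integral (in r): ∫_{4}^{5} (15/(r^2 + 1)) · r dr = log(8031810176sqrt(442)/6975757441).

Outer integral (in θ): ∫_{0}^{2π} (log(8031810176sqrt(442)/6975757441)) dθ = log((8031810176sqrt(442)/6975757441)^(2π)).

Therefore ∬_D (15/(x^2 + y^2 + 1)) dA = log((8031810176sqrt(442)/6975757441)^(2π)).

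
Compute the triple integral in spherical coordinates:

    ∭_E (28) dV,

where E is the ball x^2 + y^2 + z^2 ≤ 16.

In spherical coordinates, x = ρ sin(φ) cos(θ), y = ρ sin(φ) sin(θ), z = ρ cos(φ), and dV = ρ^2 sin(φ) dρ dφ dθ.

The integrand becomes 28, so

    ∭_E (28) dV = ∫_{0}^{2π} ∫_{0}^{π} ∫_{0}^{4} (28) · ρ^2 sin(φ) dρ dφ dθ.

Inner (ρ): 1792sin(φ)/3.
Middle (φ): 3584/3.
Outer (θ): 7168π/3.

Therefore the triple integral equals 7168π/3.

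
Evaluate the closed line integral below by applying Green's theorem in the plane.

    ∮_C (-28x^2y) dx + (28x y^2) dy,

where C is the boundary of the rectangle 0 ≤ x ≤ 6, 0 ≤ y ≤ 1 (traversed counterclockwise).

Green's theorem converts the closed line integral into a double integral over the enclosed region D:

    ∮_C P dx + Q dy = ∬_D (∂Q/∂x - ∂P/∂y) dA.

Here P = -28x^2y, Q = 28x y^2, so

    ∂Q/∂x = 28y^2,    ∂P/∂y = -28x^2,
    ∂Q/∂x - ∂P/∂y = 28x^2 + 28y^2.

D is the region 0 ≤ x ≤ 6, 0 ≤ y ≤ 1. Evaluating the double integral:

    ∬_D (28x^2 + 28y^2) dA = ∫_0^{6} ∫_0^{1} (28x^2 + 28y^2) dy dx.

Inner (y from 0 to 1): 28x^2 + 28/3.
Outer (x from 0 to 6): 2072.

Therefore ∮_C P dx + Q dy = 2072.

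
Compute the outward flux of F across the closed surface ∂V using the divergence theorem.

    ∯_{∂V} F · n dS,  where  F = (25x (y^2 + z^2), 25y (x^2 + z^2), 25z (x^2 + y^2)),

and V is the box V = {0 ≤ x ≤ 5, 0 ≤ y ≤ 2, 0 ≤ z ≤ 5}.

By the divergence theorem,

    ∯_{∂V} F · n dS = ∭_V (∇ · F) dV.

Compute the divergence:
    ∇ · F = ∂F_x/∂x + ∂F_y/∂y + ∂F_z/∂z = 25y^2 + 25z^2 + 25x^2 + 25z^2 + 25x^2 + 25y^2 = 50x^2 + 50y^2 + 50z^2.

V is a rectangular box, so dV = dx dy dz with 0 ≤ x ≤ 5, 0 ≤ y ≤ 2, 0 ≤ z ≤ 5.

Integrate (50x^2 + 50y^2 + 50z^2) over V as an iterated integral:

    ∭_V (∇·F) dV = ∫_0^{5} ∫_0^{2} ∫_0^{5} (50x^2 + 50y^2 + 50z^2) dz dy dx.

Inner (z from 0 to 5): 250x^2 + 250y^2 + 6250/3.
Middle (y from 0 to 2): 500x^2 + 14500/3.
Outer (x from 0 to 5): 45000.

Therefore ∯_{∂V} F · n dS = 45000.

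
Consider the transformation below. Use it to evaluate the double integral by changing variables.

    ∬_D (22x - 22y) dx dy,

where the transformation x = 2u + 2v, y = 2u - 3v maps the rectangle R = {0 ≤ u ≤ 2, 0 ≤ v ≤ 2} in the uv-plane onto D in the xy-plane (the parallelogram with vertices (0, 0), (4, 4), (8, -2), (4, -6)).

Compute the Jacobian determinant of (x, y) with respect to (u, v):

    ∂(x,y)/∂(u,v) = | 2  2 | = (2)(-3) - (2)(2) = -10.
                   | 2  -3 |

Its absolute value is |J| = 10 (the area scaling factor).

Substituting x = 2u + 2v, y = 2u - 3v into the integrand,

    22x - 22y → 110v,

so the integral becomes

    ∬_R (110v) · |J| du dv = ∫_0^2 ∫_0^2 (1100v) dv du.

Inner (v): 2200.
Outer (u): 4400.

Therefore ∬_D (22x - 22y) dx dy = 4400.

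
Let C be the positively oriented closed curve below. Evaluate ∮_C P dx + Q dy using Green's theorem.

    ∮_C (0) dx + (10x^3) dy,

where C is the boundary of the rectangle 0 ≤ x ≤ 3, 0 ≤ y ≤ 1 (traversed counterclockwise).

Green's theorem converts the closed line integral into a double integral over the enclosed region D:

    ∮_C P dx + Q dy = ∬_D (∂Q/∂x - ∂P/∂y) dA.

Here P = 0, Q = 10x^3, so

    ∂Q/∂x = 30x^2,    ∂P/∂y = 0,
    ∂Q/∂x - ∂P/∂y = 30x^2.

D is the region 0 ≤ x ≤ 3, 0 ≤ y ≤ 1. Evaluating the double integral:

    ∬_D (30x^2) dA = ∫_0^{3} ∫_0^{1} (30x^2) dy dx.

Inner (y from 0 to 1): 30x^2.
Outer (x from 0 to 3): 270.

Therefore ∮_C P dx + Q dy = 270.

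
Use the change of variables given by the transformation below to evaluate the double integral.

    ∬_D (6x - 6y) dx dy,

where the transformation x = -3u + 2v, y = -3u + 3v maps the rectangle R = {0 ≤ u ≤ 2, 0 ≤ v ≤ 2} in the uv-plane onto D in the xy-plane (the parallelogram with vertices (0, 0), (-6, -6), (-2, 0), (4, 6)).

Compute the Jacobian determinant of (x, y) with respect to (u, v):

    ∂(x,y)/∂(u,v) = | -3  2 | = (-3)(3) - (2)(-3) = -3.
                   | -3  3 |

Its absolute value is |J| = 3 (the area scaling factor).

Substituting x = -3u + 2v, y = -3u + 3v into the integrand,

    6x - 6y → -6v,

so the integral becomes

    ∬_R (-6v) · |J| du dv = ∫_0^2 ∫_0^2 (-18v) dv du.

Inner (v): -36.
Outer (u): -72.

Therefore ∬_D (6x - 6y) dx dy = -72.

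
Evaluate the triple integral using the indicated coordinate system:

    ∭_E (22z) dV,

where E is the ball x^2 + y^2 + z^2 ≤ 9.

In spherical coordinates, x = ρ sin(φ) cos(θ), y = ρ sin(φ) sin(θ), z = ρ cos(φ), and dV = ρ^2 sin(φ) dρ dφ dθ.

The integrand becomes 22ρ cos(φ), so

    ∭_E (22z) dV = ∫_{0}^{2π} ∫_{0}^{π} ∫_{0}^{3} (22ρ cos(φ)) · ρ^2 sin(φ) dρ dφ dθ.

Inner (ρ): 891sin(2φ)/4.
Middle (φ): 0.
Outer (θ): 0.

Therefore the triple integral equals 0.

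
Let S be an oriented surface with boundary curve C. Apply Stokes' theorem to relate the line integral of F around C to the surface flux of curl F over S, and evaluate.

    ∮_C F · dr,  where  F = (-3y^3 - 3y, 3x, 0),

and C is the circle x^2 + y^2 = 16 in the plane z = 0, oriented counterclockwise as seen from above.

Let S be the flat disk x^2 + y^2 ≤ 16 in the plane z = 0, with upward unit normal n̂ = ẑ. By Stokes' theorem,

    ∮_C F · dr = ∬_S (∇ × F) · n̂ dS = ∬_D (curl F)_z dA,

where D is the disk x^2 + y^2 ≤ 16.

Compute the curl of F = (-3y^3 - 3y, 3x, 0):
    (∇ × F)_x = ∂F_z/∂y - ∂F_y/∂z = 0,
    (∇ × F)_y = ∂F_x/∂z - ∂F_z/∂x = 0,
    (∇ × F)_z = ∂F_y/∂x - ∂F_x/∂y = 9y^2 + 6.

On z = 0, (curl F)_z = 9y^2 + 6.

Convert to polar (x = r cos θ, y = r sin θ, dA = r dr dθ); the integrand becomes 9r^2sin(θ)^2 + 6, so

    ∬_D (curl F)_z dA = ∫_0^{2π} ∫_0^{4} (9r^2sin(θ)^2 + 6) · r dr dθ.

Inner (r from 0 to 4): 576sin(θ)^2 + 48.
Outer (θ from 0 to 2π): 672π.

Therefore ∮_C F · dr = 672π.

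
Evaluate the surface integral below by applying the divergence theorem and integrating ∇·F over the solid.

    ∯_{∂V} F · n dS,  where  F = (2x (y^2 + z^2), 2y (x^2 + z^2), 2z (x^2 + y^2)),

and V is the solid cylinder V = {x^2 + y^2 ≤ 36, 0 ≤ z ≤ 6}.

By the divergence theorem,

    ∯_{∂V} F · n dS = ∭_V (∇ · F) dV.

Compute the divergence:
    ∇ · F = ∂F_x/∂x + ∂F_y/∂y + ∂F_z/∂z = 2y^2 + 2z^2 + 2x^2 + 2z^2 + 2x^2 + 2y^2 = 4x^2 + 4y^2 + 4z^2.

In cylindrical coordinates, x = r cos(θ), y = r sin(θ), z = z, dV = r dr dθ dz, with 0 ≤ r ≤ 6, 0 ≤ θ ≤ 2π, 0 ≤ z ≤ 6.

The integrand, after substitution and multiplying by the volume element, becomes (4r^2 + 4z^2) · r, so

    ∭_V (∇·F) dV = ∫_0^{2π} ∫_0^{6} ∫_0^{6} (4r^2 + 4z^2) · r dz dr dθ.

Inner (z from 0 to 6): 24r (r^2 + 12).
Middle (r from 0 to 6): 12960.
Outer (θ from 0 to 2π): 25920π.

Therefore ∯_{∂V} F · n dS = 25920π.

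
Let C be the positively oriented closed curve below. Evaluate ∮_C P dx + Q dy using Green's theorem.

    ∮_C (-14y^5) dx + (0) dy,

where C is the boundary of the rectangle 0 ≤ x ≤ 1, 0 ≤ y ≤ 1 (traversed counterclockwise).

Green's theorem converts the closed line integral into a double integral over the enclosed region D:

    ∮_C P dx + Q dy = ∬_D (∂Q/∂x - ∂P/∂y) dA.

Here P = -14y^5, Q = 0, so

    ∂Q/∂x = 0,    ∂P/∂y = -70y^4,
    ∂Q/∂x - ∂P/∂y = 70y^4.

D is the region 0 ≤ x ≤ 1, 0 ≤ y ≤ 1. Evaluating the double integral:

    ∬_D (70y^4) dA = ∫_0^{1} ∫_0^{1} (70y^4) dy dx.

Inner (y from 0 to 1): 14.
Outer (x from 0 to 1): 14.

Therefore ∮_C P dx + Q dy = 14.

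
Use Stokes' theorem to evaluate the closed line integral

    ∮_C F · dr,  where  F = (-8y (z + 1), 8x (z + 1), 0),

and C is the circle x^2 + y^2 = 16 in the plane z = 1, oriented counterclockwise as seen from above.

Let S be the flat disk x^2 + y^2 ≤ 16 in the plane z = 1, with upward unit normal n̂ = ẑ. By Stokes' theorem,

    ∮_C F · dr = ∬_S (∇ × F) · n̂ dS = ∬_D (curl F)_z dA,

where D is the disk x^2 + y^2 ≤ 16.

Compute the curl of F = (-8y (z + 1), 8x (z + 1), 0):
    (∇ × F)_x = ∂F_z/∂y - ∂F_y/∂z = -8x,
    (∇ × F)_y = ∂F_x/∂z - ∂F_z/∂x = -8y,
    (∇ × F)_z = ∂F_y/∂x - ∂F_x/∂y = 16z + 16.

On z = 1, (curl F)_z = 32.

Convert to polar (x = r cos θ, y = r sin θ, dA = r dr dθ); the integrand becomes 32, so

    ∬_D (curl F)_z dA = ∫_0^{2π} ∫_0^{4} (32) · r dr dθ.

Inner (r from 0 to 4): 256.
Outer (θ from 0 to 2π): 512π.

Therefore ∮_C F · dr = 512π.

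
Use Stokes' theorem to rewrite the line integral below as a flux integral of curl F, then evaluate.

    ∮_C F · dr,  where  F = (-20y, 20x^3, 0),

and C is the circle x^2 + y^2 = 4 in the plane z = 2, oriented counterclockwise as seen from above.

Let S be the flat disk x^2 + y^2 ≤ 4 in the plane z = 2, with upward unit normal n̂ = ẑ. By Stokes' theorem,

    ∮_C F · dr = ∬_S (∇ × F) · n̂ dS = ∬_D (curl F)_z dA,

where D is the disk x^2 + y^2 ≤ 4.

Compute the curl of F = (-20y, 20x^3, 0):
    (∇ × F)_x = ∂F_z/∂y - ∂F_y/∂z = 0,
    (∇ × F)_y = ∂F_x/∂z - ∂F_z/∂x = 0,
    (∇ × F)_z = ∂F_y/∂x - ∂F_x/∂y = 60x^2 + 20.

On z = 2, (curl F)_z = 60x^2 + 20.

Convert to polar (x = r cos θ, y = r sin θ, dA = r dr dθ); the integrand becomes 60r^2cos(θ)^2 + 20, so

    ∬_D (curl F)_z dA = ∫_0^{2π} ∫_0^{2} (60r^2cos(θ)^2 + 20) · r dr dθ.

Inner (r from 0 to 2): 240cos(θ)^2 + 40.
Outer (θ from 0 to 2π): 320π.

Therefore ∮_C F · dr = 320π.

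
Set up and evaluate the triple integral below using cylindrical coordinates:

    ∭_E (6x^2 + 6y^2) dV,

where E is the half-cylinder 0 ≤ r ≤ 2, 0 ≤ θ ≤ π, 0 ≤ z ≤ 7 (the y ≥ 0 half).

In cylindrical coordinates, x = r cos(θ), y = r sin(θ), z = z, and dV = r dr dθ dz.

The integrand becomes 6r^2, so

    ∭_E (6x^2 + 6y^2) dV = ∫_{0}^{π} ∫_{0}^{2} ∫_{0}^{7} (6r^2) · r dz dr dθ.

Inner (z): 42r^3.
Middle (r from 0 to 2): 168.
Outer (θ): 168π.

Therefore the triple integral equals 168π.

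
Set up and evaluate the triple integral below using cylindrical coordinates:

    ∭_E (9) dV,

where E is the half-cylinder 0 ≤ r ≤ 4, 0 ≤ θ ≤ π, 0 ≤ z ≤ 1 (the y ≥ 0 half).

In cylindrical coordinates, x = r cos(θ), y = r sin(θ), z = z, and dV = r dr dθ dz.

The integrand becomes 9, so

    ∭_E (9) dV = ∫_{0}^{π} ∫_{0}^{4} ∫_{0}^{1} (9) · r dz dr dθ.

Inner (z): 9r.
Middle (r from 0 to 4): 72.
Outer (θ): 72π.

Therefore the triple integral equals 72π.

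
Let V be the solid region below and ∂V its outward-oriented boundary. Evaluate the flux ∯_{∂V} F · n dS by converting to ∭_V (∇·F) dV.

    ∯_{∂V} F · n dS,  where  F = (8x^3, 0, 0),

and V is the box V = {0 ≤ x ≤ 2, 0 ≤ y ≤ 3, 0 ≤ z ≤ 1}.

By the divergence theorem,

    ∯_{∂V} F · n dS = ∭_V (∇ · F) dV.

Compute the divergence:
    ∇ · F = ∂F_x/∂x + ∂F_y/∂y + ∂F_z/∂z = 24x^2 + 0 + 0 = 24x^2.

V is a rectangular box, so dV = dx dy dz with 0 ≤ x ≤ 2, 0 ≤ y ≤ 3, 0 ≤ z ≤ 1.

Integrate (24x^2) over V as an iterated integral:

    ∭_V (∇·F) dV = ∫_0^{2} ∫_0^{3} ∫_0^{1} (24x^2) dz dy dx.

Inner (z from 0 to 1): 24x^2.
Middle (y from 0 to 3): 72x^2.
Outer (x from 0 to 2): 192.

Therefore ∯_{∂V} F · n dS = 192.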